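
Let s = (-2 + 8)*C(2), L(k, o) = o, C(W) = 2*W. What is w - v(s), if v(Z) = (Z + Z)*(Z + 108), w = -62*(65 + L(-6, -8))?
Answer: -9870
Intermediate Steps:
w = -3534 (w = -62*(65 - 8) = -62*57 = -3534)
s = 24 (s = (-2 + 8)*(2*2) = 6*4 = 24)
v(Z) = 2*Z*(108 + Z) (v(Z) = (2*Z)*(108 + Z) = 2*Z*(108 + Z))
w - v(s) = -3534 - 2*24*(108 + 24) = -3534 - 2*24*132 = -3534 - 1*6336 = -3534 - 6336 = -9870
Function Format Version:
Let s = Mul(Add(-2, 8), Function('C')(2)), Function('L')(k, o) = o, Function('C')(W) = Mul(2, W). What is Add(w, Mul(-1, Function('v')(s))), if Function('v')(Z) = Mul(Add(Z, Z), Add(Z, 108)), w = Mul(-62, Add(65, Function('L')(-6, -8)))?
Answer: -9870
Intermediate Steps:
w = -3534 (w = Mul(-62, Add(65, -8)) = Mul(-62, 57) = -3534)
s = 24 (s = Mul(Add(-2, 8), Mul(2, 2)) = Mul(6, 4) = 24)
Function('v')(Z) = Mul(2, Z, Add(108, Z)) (Function('v')(Z) = Mul(Mul(2, Z), Add(108, Z)) = Mul(2, Z, Add(108, Z)))
Add(w, Mul(-1, Function('v')(s))) = Add(-3534, Mul(-1, Mul(2, 24, Add(108, 24)))) = Add(-3534, Mul(-1, Mul(2, 24, 132))) = Add(-3534, Mul(-1, 6336)) = Add(-3534, -6336) = -9870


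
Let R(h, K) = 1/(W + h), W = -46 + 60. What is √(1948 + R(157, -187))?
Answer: √6329071/57 ≈ 44.136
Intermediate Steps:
W = 14
R(h, K) = 1/(14 + h)
√(1948 + R(157, -187)) = √(1948 + 1/(14 + 157)) = √(1948 + 1/171) = √(333109/171) = √6329071/57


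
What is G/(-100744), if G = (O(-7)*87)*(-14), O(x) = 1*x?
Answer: -87/1028 ≈ -0.084630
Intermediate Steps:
O(x) = x
G = 8526 (G = -7*87*(-14) = -609*(-14) = 8526)
G/(-100744) = 8526/(-100744) = 8526*(-1/100744) = -87/1028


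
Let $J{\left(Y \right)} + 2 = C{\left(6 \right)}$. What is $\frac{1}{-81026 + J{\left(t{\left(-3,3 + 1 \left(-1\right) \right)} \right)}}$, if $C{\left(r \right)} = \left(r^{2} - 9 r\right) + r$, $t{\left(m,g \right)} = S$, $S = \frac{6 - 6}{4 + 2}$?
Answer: $- \frac{1}{81040} \approx -1.234 \cdot 10^{-5}$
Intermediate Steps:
$S = 0$ ($S = \frac{0}{6} = 0 \cdot \frac{1}{6} = 0$)
$t{\left(m,g \right)} = 0$
$C{\left(r \right)} = r^{2} - 8 r$
$J{\left(Y \right)} = -14$ ($J{\left(Y \right)} = -2 + 6 \left(-8 + 6\right) = -2 + 6 \left(-2\right) = -2 - 12 = -14$)
$\frac{1}{-81026 + J{\left(t{\left(-3,3 + 1 \left(-1\right) \right)} \right)}} = \frac{1}{-81026 - 14} = \frac{1}{-81040} = - \frac{1}{81040}$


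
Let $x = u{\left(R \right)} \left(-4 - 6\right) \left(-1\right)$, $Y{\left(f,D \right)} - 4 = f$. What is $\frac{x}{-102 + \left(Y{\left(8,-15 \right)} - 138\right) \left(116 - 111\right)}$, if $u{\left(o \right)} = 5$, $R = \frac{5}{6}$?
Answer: $- \frac{25}{366} \approx -0.068306$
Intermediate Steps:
$R = \frac{5}{6}$ ($R = 5 \cdot \frac{1}{6} = \frac{5}{6} \approx 0.83333$)
$Y{\left(f,D \right)} = 4 + f$
$x = 50$ ($x = 5 \left(-4 - 6\right) \left(-1\right) = 5 \left(-10\right) \left(-1\right) = \left(-50\right) \left(-1\right) = 50$)
$\frac{x}{-102 + \left(Y{\left(8,-15 \right)} - 138\right) \left(116 - 111\right)} = \frac{50}{-102 + \left(\left(4 + 8\right) - 138\right) \left(116 - 111\right)} = \frac{50}{-102 + \left(12 - 138\right) 5} = \frac{50}{-102 - 630} = \frac{50}{-732} = 50 \left(- \frac{1}{732}\right) = - \frac{25}{366}$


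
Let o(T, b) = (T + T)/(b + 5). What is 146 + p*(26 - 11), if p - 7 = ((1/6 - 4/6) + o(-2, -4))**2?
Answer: 2219/4 ≈ 554.75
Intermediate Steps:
o(T, b) = 2*T/(5 + b) (o(T, b) = (2*T)/(5 + b) = 2*T/(5 + b))
p = 109/4 (p = 7 + ((1/6 - 4/6) + 2*(-2)/(5 - 4))**2 = 7 + ((1*(1/6) - 4*1/6) + 2*(-2)/1)**2 = 7 + ((1/6 - 2/3) + 2*(-2)*1)**2 = 7 + (-1/2 - 4)**2 = 7 + (-9/2)**2 = 7 + 81/4 = 109/4 ≈ 27.250)
146 + p*(26 - 11) = 146 + 109*(26 - 11)/4 = 146 + (109/4)*15 = 146 + 1635/4 = 2219/4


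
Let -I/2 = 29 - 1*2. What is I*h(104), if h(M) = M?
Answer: -5616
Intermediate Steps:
I = -54 (I = -2*(29 - 1*2) = -2*(29 - 2) = -2*27 = -54)
I*h(104) = -54*104 = -5616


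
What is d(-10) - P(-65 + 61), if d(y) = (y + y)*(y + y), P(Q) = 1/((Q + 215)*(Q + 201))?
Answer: 16626799/41567 ≈ 400.00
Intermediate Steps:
P(Q) = 1/((201 + Q)*(215 + Q)) (P(Q) = 1/((215 + Q)*(201 + Q)) = 1/((201 + Q)*(215 + Q)))
d(y) = 4*y² (d(y) = (2*y)*(2*y) = 4*y²)
d(-10) - P(-65 + 61) = 4*(-10)² - 1/(43215 + (-65 + 61)² + 416*(-65 + 61)) = 4*100 - 1/(43215 + (-4)² + 416*(-4)) = 400 - 1/(43215 + 16 - 1664) = 400 - 1/41567 = 16626799/41567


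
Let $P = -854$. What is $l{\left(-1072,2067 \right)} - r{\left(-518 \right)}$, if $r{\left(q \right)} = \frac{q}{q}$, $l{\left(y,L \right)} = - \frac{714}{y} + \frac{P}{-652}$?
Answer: $\frac{85259}{87368} \approx 0.97586$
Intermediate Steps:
$l{\left(y,L \right)} = \frac{427}{326} - \frac{714}{y}$ ($l{\left(y,L \right)} = - \frac{714}{y} - \frac{854}{-652} = - \frac{714}{y} - - \frac{427}{326} = - \frac{714}{y} + \frac{427}{326} = \frac{427}{326} - \frac{714}{y}$)
$r{\left(q \right)} = 1$
$l{\left(-1072,2067 \right)} - r{\left(-518 \right)} = \left(\frac{427}{326} - \frac{714}{-1072}\right) - 1 = \left(\frac{427}{326} - - \frac{357}{536}\right) - 1 = \left(\frac{427}{326} + \frac{357}{536}\right) - 1 = \frac{172627}{87368} - 1 = \frac{85259}{87368}$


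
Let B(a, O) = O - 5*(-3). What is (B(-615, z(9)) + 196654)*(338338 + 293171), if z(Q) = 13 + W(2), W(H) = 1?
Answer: 124207084647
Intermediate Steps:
z(Q) = 14 (z(Q) = 13 + 1 = 14)
B(a, O) = 15 + O (B(a, O) = O + 15 = 15 + O)
(B(-615, z(9)) + 196654)*(338338 + 293171) = ((15 + 14) + 196654)*(338338 + 293171) = (29 + 196654)*631509 = 196683*631509 = 124207084647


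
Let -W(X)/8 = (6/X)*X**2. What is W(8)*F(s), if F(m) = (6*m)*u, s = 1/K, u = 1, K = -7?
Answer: 2304/7 ≈ 329.14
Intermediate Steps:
W(X) = -48*X (W(X) = -8*6/X*X**2 = -48*X)
s = -1/7 (s = 1/(-7) = -1/7 ≈ -0.14286)
F(m) = 6*m (F(m) = (6*m)*1 = 6*m)
W(8)*F(s) = (-48*8)*(6*(-1/7)) = -384*(-6/7) = 2304/7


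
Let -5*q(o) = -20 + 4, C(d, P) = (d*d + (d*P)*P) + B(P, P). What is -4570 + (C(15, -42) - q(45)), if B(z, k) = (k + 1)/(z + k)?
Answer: 9287161/420 ≈ 22112.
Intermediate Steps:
B(z, k) = (1 + k)/(k + z)
C(d, P) = d² + d*P² + (1 + P)/(2*P) (C(d, P) = (d*d + (d*P)*P) + (1 + P)/(P + P) = (d² + (P*d)*P) + (1 + P)/((2*P)) = (d² + d*P²) + (1/(2*P))*(1 + P) = (d² + d*P²) + (1 + P)/(2*P) = d² + d*P² + (1 + P)/(2*P))
q(o) = 16/5 (q(o) = -(-20 + 4)/5 = -⅕*(-16) = 16/5)
-4570 + (C(15, -42) - q(45)) = -4570 + ((½)*(1 - 42 + 2*(-42)*15*(15 + (-42)²))/(-42) - 1*16/5) = -4570 + ((½)*(-1/42)*(1 - 42 + 2*(-42)*15*(15 + 1764)) - 16/5) = -4570 + ((½)*(-1/42)*(1 - 42 + 2*(-42)*15*1779) - 16/5) = -4570 + ((½)*(-1/42)*(1 - 42 - 2241540) - 16/5) = -4570 + ((½)*(-1/42)*(-2241581) - 16/5) = -4570 + (2241581/84 - 16/5) = -4570 + 11206561/420 = 9287161/420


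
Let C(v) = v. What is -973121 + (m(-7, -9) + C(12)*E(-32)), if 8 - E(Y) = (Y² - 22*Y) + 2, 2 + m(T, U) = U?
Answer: -993796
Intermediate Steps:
m(T, U) = -2 + U
E(Y) = 6 - Y² + 22*Y (E(Y) = 8 - ((Y² - 22*Y) + 2) = 8 - (2 + Y² - 22*Y) = 8 + (-2 - Y² + 22*Y) = 6 - Y² + 22*Y)
-973121 + (m(-7, -9) + C(12)*E(-32)) = -973121 + ((-2 - 9) + 12*(6 - 1*(-32)² + 22*(-32))) = -973121 + (-11 + 12*(6 - 1*1024 - 704)) = -973121 + (-11 + 12*(6 - 1024 - 704)) = -973121 + (-11 + 12*(-1722)) = -973121 + (-11 - 20664) = -973121 - 20675 = -993796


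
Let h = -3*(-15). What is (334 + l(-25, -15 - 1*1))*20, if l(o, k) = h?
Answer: 7580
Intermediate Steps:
h = 45
l(o, k) = 45
(334 + l(-25, -15 - 1*1))*20 = (334 + 45)*20 = 379*20 = 7580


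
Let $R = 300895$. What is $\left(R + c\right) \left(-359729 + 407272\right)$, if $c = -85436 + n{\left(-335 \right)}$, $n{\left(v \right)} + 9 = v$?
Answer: $10227212445$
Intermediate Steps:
$n{\left(v \right)} = -9 + v$
$c = -85780$ ($c = -85436 - 344 = -85780$)
$\left(R + c\right) \left(-359729 + 407272\right) = \left(300895 - 85780\right) \left(-359729 + 407272\right) = 215115 \cdot 47543 = 10227212445$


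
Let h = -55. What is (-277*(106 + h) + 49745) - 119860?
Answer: -84242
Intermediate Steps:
(-277*(106 + h) + 49745) - 119860 = (-277*(106 - 55) + 49745) - 119860 = (-277*51 + 49745) - 119860 = (-14127 + 49745) - 119860 = 35618 - 119860 = -84242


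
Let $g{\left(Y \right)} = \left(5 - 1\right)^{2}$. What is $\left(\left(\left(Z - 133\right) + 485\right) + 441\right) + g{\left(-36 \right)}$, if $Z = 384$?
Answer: $1193$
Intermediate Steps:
$g{\left(Y \right)} = 16$ ($g{\left(Y \right)} = 4^{2} = 16$)
$\left(\left(\left(Z - 133\right) + 485\right) + 441\right) + g{\left(-36 \right)} = \left(\left(\left(384 - 133\right) + 485\right) + 441\right) + 16 = \left(\left(251 + 485\right) + 441\right) + 16 = \left(736 + 441\right) + 16 = 1177 + 16 = 1193$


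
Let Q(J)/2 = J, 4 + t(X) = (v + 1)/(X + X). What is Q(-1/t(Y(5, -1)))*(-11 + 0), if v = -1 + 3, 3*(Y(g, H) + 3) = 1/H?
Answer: -440/89 ≈ -4.9438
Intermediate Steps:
Y(g, H) = -3 + 1/(3*H)
v = 2
t(X) = -4 + 3/(2*X) (t(X) = -4 + (2 + 1)/(X + X) = -4 + 3/((2*X)) = -4 + 3*(1/(2*X)) = -4 + 3/(2*X))
Q(J) = 2*J
Q(-1/t(Y(5, -1)))*(-11 + 0) = (2*(-1/(-4 + 3/(2*(-3 + (⅓)/(-1))))))*(-11 + 0) = (2*(-1/(-4 + 3/(2*(-3 + (⅓)*(-1))))))*(-11) = (2*(-1/(-4 + 3/(2*(-3 - ⅓)))))*(-11) = (2*(-1/(-4 + 3/(2*(-10/3)))))*(-11) = (2*(-1/(-4 + (3/2)*(-3/10))))*(-11) = (2*(-1/(-4 - 9/20)))*(-11) = (2*(-1/(-89/20)))*(-11) = (2*(-1*(-20/89)))*(-11) = (2*(20/89))*(-11) = (40/89)*(-11) = -440/89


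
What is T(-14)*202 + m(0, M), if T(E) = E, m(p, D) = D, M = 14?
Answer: -2814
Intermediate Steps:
T(-14)*202 + m(0, M) = -14*202 + 14 = -2828 + 14 = -2814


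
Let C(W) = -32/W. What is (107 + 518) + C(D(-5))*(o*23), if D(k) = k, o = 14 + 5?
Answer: 17109/5 ≈ 3421.8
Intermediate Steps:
o = 19
(107 + 518) + C(D(-5))*(o*23) = (107 + 518) + (-32/(-5))*(19*23) = 625 - 32*(-⅕)*437 = 625 + (32/5)*437 = 625 + 13984/5 = 17109/5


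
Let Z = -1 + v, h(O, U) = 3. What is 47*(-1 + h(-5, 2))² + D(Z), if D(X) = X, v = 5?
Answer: 192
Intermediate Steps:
Z = 4 (Z = -1 + 5 = 4)
47*(-1 + h(-5, 2))² + D(Z) = 47*(-1 + 3)² + 4 = 47*2² + 4 = 47*4 + 4 = 188 + 4 = 192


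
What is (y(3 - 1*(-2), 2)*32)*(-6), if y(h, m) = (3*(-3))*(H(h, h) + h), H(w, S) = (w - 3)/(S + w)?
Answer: 44928/5 ≈ 8985.6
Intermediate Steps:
H(w, S) = (-3 + w)/(S + w)
y(h, m) = -9*h - 9*(-3 + h)/(2*h) (y(h, m) = (3*(-3))*((-3 + h)/(h + h) + h) = -9*((-3 + h)/((2*h)) + h) = -9*((1/(2*h))*(-3 + h) + h) = -9*((-3 + h)/(2*h) + h) = -9*(h + (-3 + h)/(2*h)) = -9*h - 9*(-3 + h)/(2*h))
(y(3 - 1*(-2), 2)*32)*(-6) = ((-9/2 - 9*(3 - 1*(-2)) + 27/(2*(3 - 1*(-2))))*32)*(-6) = ((-9/2 - 9*(3 + 2) + 27/(2*(3 + 2)))*32)*(-6) = ((-9/2 - 9*5 + (27/2)/5)*32)*(-6) = ((-9/2 - 45 + (27/2)*(⅕))*32)*(-6) = ((-9/2 - 45 + 27/10)*32)*(-6) = -234/5*32*(-6) = -7488/5*(-6) = 44928/5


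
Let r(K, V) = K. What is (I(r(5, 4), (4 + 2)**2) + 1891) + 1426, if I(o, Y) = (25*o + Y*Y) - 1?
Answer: 4737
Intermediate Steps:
I(o, Y) = -1 + Y**2 + 25*o (I(o, Y) = (25*o + Y**2) - 1 = (Y**2 + 25*o) - 1 = -1 + Y**2 + 25*o)
(I(r(5, 4), (4 + 2)**2) + 1891) + 1426 = ((-1 + ((4 + 2)**2)**2 + 25*5) + 1891) + 1426 = ((-1 + (6**2)**2 + 125) + 1891) + 1426 = ((-1 + 36**2 + 125) + 1891) + 1426 = ((-1 + 1296 + 125) + 1891) + 1426 = (1420 + 1891) + 1426 = 3311 + 1426 = 4737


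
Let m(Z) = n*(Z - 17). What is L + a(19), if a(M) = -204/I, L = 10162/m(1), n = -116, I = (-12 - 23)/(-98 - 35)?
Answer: -3571523/4640 ≈ -769.72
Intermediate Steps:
I = 5/19 (I = -35/(-133) = -35*(-1/133) = 5/19 ≈ 0.26316)
m(Z) = 1972 - 116*Z (m(Z) = -116*(Z - 17) = -116*(-17 + Z) = 1972 - 116*Z)
L = 5081/928 (L = 10162/(1972 - 116*1) = 10162/(1972 - 116) = 10162/1856 = 10162*(1/1856) = 5081/928 ≈ 5.4752)
a(M) = -3876/5 (a(M) = -204/5/19 = -204*19/5 = -3876/5)
L + a(19) = 5081/928 - 3876/5 = -3571523/4640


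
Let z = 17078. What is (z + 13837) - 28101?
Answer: 2814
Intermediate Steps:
(z + 13837) - 28101 = (17078 + 13837) - 28101 = 30915 - 28101 = 2814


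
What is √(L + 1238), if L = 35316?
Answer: 7*√746 ≈ 191.19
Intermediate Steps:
√(L + 1238) = √(35316 + 1238) = √36554 = 7*√746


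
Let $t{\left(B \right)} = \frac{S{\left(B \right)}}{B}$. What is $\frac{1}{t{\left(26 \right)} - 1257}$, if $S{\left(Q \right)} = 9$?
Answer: $- \frac{26}{32673} \approx -0.00079576$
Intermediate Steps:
$t{\left(B \right)} = \frac{9}{B}$
$\frac{1}{t{\left(26 \right)} - 1257} = \frac{1}{\frac{9}{26} - 1257} = \frac{1}{- \frac{32673}{26}} = - \frac{26}{32673}$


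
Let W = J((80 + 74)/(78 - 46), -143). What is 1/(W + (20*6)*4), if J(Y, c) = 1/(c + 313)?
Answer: 170/81601 ≈ 0.0020833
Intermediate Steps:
J(Y, c) = 1/(313 + c)
W = 1/170 (W = 1/(313 - 143) = 1/170 ≈ 0.0058824)
1/(W + (20*6)*4) = 1/(1/170 + (20*6)*4) = 1/(1/170 + 120*4) = 1/(1/170 + 480) = 1/(81601/170) = 170/81601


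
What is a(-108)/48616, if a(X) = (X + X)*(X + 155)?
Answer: -1269/6077 ≈ -0.20882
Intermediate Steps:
a(X) = 2*X*(155 + X) (a(X) = (2*X)*(155 + X) = 2*X*(155 + X))
a(-108)/48616 = (2*(-108)*(155 - 108))/48616 = (2*(-108)*47)*(1/48616) = -10152*1/48616 = -1269/6077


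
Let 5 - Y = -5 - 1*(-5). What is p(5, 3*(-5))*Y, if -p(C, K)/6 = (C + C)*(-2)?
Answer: 600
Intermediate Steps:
p(C, K) = 24*C (p(C, K) = -6*(C + C)*(-2) = -6*2*C*(-2) = -(-24)*C = 24*C)
Y = 5 (Y = 5 - (-5 - 1*(-5)) = 5 - (-5 + 5) = 5 - 1*0 = 5 + 0 = 5)
p(5, 3*(-5))*Y = (24*5)*5 = 120*5 = 600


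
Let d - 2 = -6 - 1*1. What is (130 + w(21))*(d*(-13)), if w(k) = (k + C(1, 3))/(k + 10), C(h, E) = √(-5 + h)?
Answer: 263315/31 + 130*I/31 ≈ 8494.0 + 4.1936*I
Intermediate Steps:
d = -5 (d = 2 + (-6 - 1*1) = 2 + (-6 - 1) = 2 - 7 = -5)
w(k) = (k + 2*I)/(10 + k) (w(k) = (k + √(-5 + 1))/(k + 10) = (k + √(-4))/(10 + k) = (k + 2*I)/(10 + k))
(130 + w(21))*(d*(-13)) = (130 + (21 + 2*I)/(10 + 21))*(-5*(-13)) = (130 + (21 + 2*I)/31)*65 = (130 + (21/31 + 2*I/31))*65 = (4051/31 + 2*I/31)*65 = 263315/31 + 130*I/31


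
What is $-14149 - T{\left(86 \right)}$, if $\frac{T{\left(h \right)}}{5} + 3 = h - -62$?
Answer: $-14874$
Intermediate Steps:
$T{\left(h \right)} = 295 + 5 h$ ($T{\left(h \right)} = -15 + 5 \left(h - -62\right) = -15 + 5 \left(h + 62\right) = -15 + 5 \left(62 + h\right) = -15 + \left(310 + 5 h\right) = 295 + 5 h$)
$-14149 - T{\left(86 \right)} = -14149 - \left(295 + 5 \cdot 86\right) = -14149 - \left(295 + 430\right) = -14149 - 725 = -14874$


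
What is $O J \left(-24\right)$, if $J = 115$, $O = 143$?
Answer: $-394680$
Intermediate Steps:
$O J \left(-24\right) = 143 \cdot 115 \left(-24\right) = 16445 \left(-24\right) = -394680$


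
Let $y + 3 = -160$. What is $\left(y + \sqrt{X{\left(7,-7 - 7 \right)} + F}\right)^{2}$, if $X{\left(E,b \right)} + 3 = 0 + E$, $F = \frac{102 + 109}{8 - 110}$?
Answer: $\frac{\left(16626 - \sqrt{20094}\right)^{2}}{10404} \approx 26118.0$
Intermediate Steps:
$y = -163$ ($y = -3 - 160 = -163$)
$F = - \frac{211}{102}$ ($F = \frac{211}{-102} = 211 \left(- \frac{1}{102}\right) = - \frac{211}{102} \approx -2.0686$)
$X{\left(E,b \right)} = -3 + E$ ($X{\left(E,b \right)} = -3 + \left(0 + E\right) = -3 + E$)
$\left(y + \sqrt{X{\left(7,-7 - 7 \right)} + F}\right)^{2} = \left(-163 + \sqrt{\left(-3 + 7\right) - \frac{211}{102}}\right)^{2} = \left(-163 + \sqrt{4 - \frac{211}{102}}\right)^{2} = \left(-163 + \sqrt{\frac{197}{102}}\right)^{2} = \left(-163 + \frac{\sqrt{20094}}{102}\right)^{2}$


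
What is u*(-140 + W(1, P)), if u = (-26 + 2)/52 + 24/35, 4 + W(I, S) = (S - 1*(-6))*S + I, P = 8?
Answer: -3162/455 ≈ -6.9494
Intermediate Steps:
W(I, S) = -4 + I + S*(6 + S) (W(I, S) = -4 + ((S - 1*(-6))*S + I) = -4 + ((S + 6)*S + I) = -4 + ((6 + S)*S + I) = -4 + (S*(6 + S) + I) = -4 + (I + S*(6 + S)) = -4 + I + S*(6 + S))
u = 102/455 (u = -24*1/52 + 24*(1/35) = -6/13 + 24/35 = 102/455 ≈ 0.22418)
u*(-140 + W(1, P)) = 102*(-140 + (-4 + 1 + 8² + 6*8))/455 = 102*(-140 + (-4 + 1 + 64 + 48))/455 = 102*(-140 + 109)/455 = (102/455)*(-31) = -3162/455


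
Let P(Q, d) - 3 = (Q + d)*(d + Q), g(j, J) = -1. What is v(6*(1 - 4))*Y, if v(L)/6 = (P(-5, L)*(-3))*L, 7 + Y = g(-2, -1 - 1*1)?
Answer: -1378944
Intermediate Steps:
P(Q, d) = 3 + (Q + d)² (P(Q, d) = 3 + (Q + d)*(d + Q) = 3 + (Q + d)*(Q + d) = 3 + (Q + d)²)
Y = -8 (Y = -7 - 1 = -8)
v(L) = 6*L*(-9 - 3*(-5 + L)²) (v(L) = 6*(((3 + (-5 + L)²)*(-3))*L) = 6*((-9 - 3*(-5 + L)²)*L) = 6*(L*(-9 - 3*(-5 + L)²)) = 6*L*(-9 - 3*(-5 + L)²))
v(6*(1 - 4))*Y = -18*6*(1 - 4)*(3 + (-5 + 6*(1 - 4))²)*(-8) = -18*6*(-3)*(3 + (-5 + 6*(-3))²)*(-8) = -18*(-18)*(3 + (-5 - 18)²)*(-8) = -18*(-18)*(3 + (-23)²)*(-8) = -18*(-18)*(3 + 529)*(-8) = -18*(-18)*532*(-8) = 172368*(-8) = -1378944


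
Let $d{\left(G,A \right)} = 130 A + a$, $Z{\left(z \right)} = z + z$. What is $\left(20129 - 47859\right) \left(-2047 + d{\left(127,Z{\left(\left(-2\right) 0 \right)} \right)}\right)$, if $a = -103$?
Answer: $59619500$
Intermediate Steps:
$Z{\left(z \right)} = 2 z$
$d{\left(G,A \right)} = -103 + 130 A$ ($d{\left(G,A \right)} = 130 A - 103 = -103 + 130 A$)
$\left(20129 - 47859\right) \left(-2047 + d{\left(127,Z{\left(\left(-2\right) 0 \right)} \right)}\right) = \left(20129 - 47859\right) \left(-2047 - \left(103 - 130 \cdot 2 \left(\left(-2\right) 0\right)\right)\right) = - 27730 \left(-2047 - \left(103 - 130 \cdot 2 \cdot 0\right)\right) = - 27730 \left(-2047 + \left(-103 + 130 \cdot 0\right)\right) = - 27730 \left(-2047 + \left(-103 + 0\right)\right) = - 27730 \left(-2047 - 103\right) = \left(-27730\right) \left(-2150\right) = 59619500$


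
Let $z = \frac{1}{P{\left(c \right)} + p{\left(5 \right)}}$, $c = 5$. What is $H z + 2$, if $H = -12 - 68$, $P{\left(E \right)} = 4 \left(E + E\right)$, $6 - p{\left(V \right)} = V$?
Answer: $\frac{2}{41} \approx 0.048781$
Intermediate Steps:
$p{\left(V \right)} = 6 - V$
$P{\left(E \right)} = 8 E$ ($P{\left(E \right)} = 4 \cdot 2 E = 8 E$)
$H = -80$ ($H = -12 - 68 = -80$)
$z = \frac{1}{41}$ ($z = \frac{1}{8 \cdot 5 + \left(6 - 5\right)} = \frac{1}{40 + \left(6 - 5\right)} = \frac{1}{40 + 1} = \frac{1}{41} \approx 0.02439$)
$H z + 2 = \left(-80\right) \frac{1}{41} + 2 = - \frac{80}{41} + 2 = \frac{2}{41}$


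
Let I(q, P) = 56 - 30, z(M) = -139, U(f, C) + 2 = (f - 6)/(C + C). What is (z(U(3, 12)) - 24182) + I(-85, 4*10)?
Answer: -24295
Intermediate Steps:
U(f, C) = -2 + (-6 + f)/(2*C) (U(f, C) = -2 + (f - 6)/(C + C) = -2 + (-6 + f)/((2*C)) = -2 + (-6 + f)*(1/(2*C)) = -2 + (-6 + f)/(2*C))
I(q, P) = 26
(z(U(3, 12)) - 24182) + I(-85, 4*10) = (-139 - 24182) + 26 = -24321 + 26 = -24295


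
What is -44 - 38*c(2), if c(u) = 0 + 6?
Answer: -272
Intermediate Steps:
c(u) = 6
-44 - 38*c(2) = -44 - 38*6 = -44 - 228 = -272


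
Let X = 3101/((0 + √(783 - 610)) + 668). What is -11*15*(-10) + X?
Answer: 738055618/446051 - 3101*√173/446051 ≈ 1654.6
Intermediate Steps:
X = 3101/(668 + √173) (X = 3101/((0 + √173) + 668) = 3101/(√173 + 668) = 3101/(668 + √173) ≈ 4.5526)
-11*15*(-10) + X = -11*15*(-10) + (2071468/446051 - 3101*√173/446051) = -165*(-10) + (2071468/446051 - 3101*√173/446051) = 1650 + (2071468/446051 - 3101*√173/446051) = 738055618/446051 - 3101*√173/446051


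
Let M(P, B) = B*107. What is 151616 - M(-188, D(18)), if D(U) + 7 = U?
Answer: 150439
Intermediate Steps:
D(U) = -7 + U
M(P, B) = 107*B
151616 - M(-188, D(18)) = 151616 - 107*(-7 + 18) = 151616 - 107*11 = 151616 - 1*1177 = 151616 - 1177 = 150439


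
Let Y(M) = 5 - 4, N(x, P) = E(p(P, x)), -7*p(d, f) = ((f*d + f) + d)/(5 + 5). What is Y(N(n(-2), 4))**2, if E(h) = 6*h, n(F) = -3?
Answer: 1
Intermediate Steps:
p(d, f) = -d/70 - f/70 - d*f/70 (p(d, f) = -((f*d + f) + d)/(7*(5 + 5)) = -((d*f + f) + d)/(7*10) = -((f + d*f) + d)/(7*10) = -(d + f + d*f)/(7*10) = -(d/10 + f/10 + d*f/10)/7 = -d/70 - f/70 - d*f/70)
N(x, P) = -3*P/35 - 3*x/35 - 3*P*x/35 (N(x, P) = 6*(-P/70 - x/70 - P*x/70) = -3*P/35 - 3*x/35 - 3*P*x/35)
Y(M) = 1
Y(N(n(-2), 4))**2 = 1**2 = 1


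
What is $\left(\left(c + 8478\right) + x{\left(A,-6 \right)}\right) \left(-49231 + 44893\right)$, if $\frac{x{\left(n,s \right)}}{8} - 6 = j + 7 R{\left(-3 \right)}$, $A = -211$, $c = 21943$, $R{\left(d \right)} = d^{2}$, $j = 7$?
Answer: $-134603802$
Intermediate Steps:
$x{\left(n,s \right)} = 608$ ($x{\left(n,s \right)} = 48 + 8 \left(7 + 7 \left(-3\right)^{2}\right) = 48 + 8 \left(7 + 7 \cdot 9\right) = 48 + 8 \left(7 + 63\right) = 48 + 8 \cdot 70 = 48 + 560 = 608$)
$\left(\left(c + 8478\right) + x{\left(A,-6 \right)}\right) \left(-49231 + 44893\right) = \left(\left(21943 + 8478\right) + 608\right) \left(-49231 + 44893\right) = \left(30421 + 608\right) \left(-4338\right) = 31029 \left(-4338\right) = -134603802$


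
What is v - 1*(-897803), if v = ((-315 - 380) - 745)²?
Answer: 2971403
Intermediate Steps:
v = 2073600 (v = (-695 - 745)² = (-1440)² = 2073600)
v - 1*(-897803) = 2073600 - 1*(-897803) = 2073600 + 897803 = 2971403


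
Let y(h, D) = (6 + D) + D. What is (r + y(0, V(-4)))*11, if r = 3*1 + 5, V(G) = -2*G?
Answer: 330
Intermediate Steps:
r = 8 (r = 3 + 5 = 8)
y(h, D) = 6 + 2*D
(r + y(0, V(-4)))*11 = (8 + (6 + 2*(-2*(-4))))*11 = (8 + (6 + 2*8))*11 = (8 + (6 + 16))*11 = (8 + 22)*11 = 30*11 = 330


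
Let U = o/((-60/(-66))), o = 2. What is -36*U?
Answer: -396/5 ≈ -79.200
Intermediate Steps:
U = 11/5 (U = 2/((-60/(-66))) = 2/((-60*(-1/66))) = 2/(10/11) = 2*(11/10) = 11/5 ≈ 2.2000)
-36*U = -36*11/5 = -396/5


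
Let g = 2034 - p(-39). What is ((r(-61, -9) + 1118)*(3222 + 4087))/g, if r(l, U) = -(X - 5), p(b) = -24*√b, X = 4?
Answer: 308067041/77030 - 5452514*I*√39/115545 ≈ 3999.3 - 294.7*I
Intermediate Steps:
r(l, U) = 1 (r(l, U) = -(4 - 5) = -1*(-1) = 1)
g = 2034 + 24*I*√39 (g = 2034 - (-24)*√(-39) = 2034 - (-24)*I*√39 = 2034 + 24*I*√39 ≈ 2034.0 + 149.88*I)
((r(-61, -9) + 1118)*(3222 + 4087))/g = ((1 + 1118)*(3222 + 4087))/(2034 + 24*I*√39) = (1119*7309)/(2034 + 24*I*√39) = 8178771/(2034 + 24*I*√39)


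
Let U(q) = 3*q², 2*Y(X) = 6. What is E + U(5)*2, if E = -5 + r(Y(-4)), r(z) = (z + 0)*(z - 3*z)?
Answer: 127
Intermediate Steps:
Y(X) = 3 (Y(X) = (½)*6 = 3)
r(z) = -2*z² (r(z) = z*(-2*z) = -2*z²)
E = -23 (E = -5 - 2*3² = -5 - 2*9 = -5 - 18 = -23)
E + U(5)*2 = -23 + (3*5²)*2 = -23 + (3*25)*2 = -23 + 75*2 = -23 + 150 = 127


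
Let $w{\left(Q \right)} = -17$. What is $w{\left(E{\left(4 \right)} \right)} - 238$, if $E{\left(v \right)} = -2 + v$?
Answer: $-255$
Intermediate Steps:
$w{\left(E{\left(4 \right)} \right)} - 238 = -17 - 238 = -255$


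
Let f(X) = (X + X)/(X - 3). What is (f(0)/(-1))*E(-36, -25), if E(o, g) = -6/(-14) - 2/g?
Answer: 0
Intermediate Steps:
E(o, g) = 3/7 - 2/g (E(o, g) = -6*(-1/14) - 2/g = 3/7 - 2/g)
f(X) = 2*X/(-3 + X) (f(X) = (2*X)/(-3 + X) = 2*X/(-3 + X))
(f(0)/(-1))*E(-36, -25) = ((2*0/(-3 + 0))/(-1))*(3/7 - 2/(-25)) = ((2*0/(-3))*(-1))*(3/7 - 2*(-1/25)) = ((2*0*(-⅓))*(-1))*(3/7 + 2/25) = (0*(-1))*(89/175) = 0*(89/175) = 0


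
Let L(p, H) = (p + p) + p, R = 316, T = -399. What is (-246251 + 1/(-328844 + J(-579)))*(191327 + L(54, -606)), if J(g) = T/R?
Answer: -4900049941407542641/103915103 ≈ -4.7154e+10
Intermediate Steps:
J(g) = -399/316
L(p, H) = 3*p (L(p, H) = 2*p + p = 3*p)
(-246251 + 1/(-328844 + J(-579)))*(191327 + L(54, -606)) = (-246251 + 1/(-328844 - 399/316))*(191327 + 3*54) = (-246251 + 1/(-103915103/316))*(191327 + 162) = (-246251 - 316/103915103)*191489 = -25589198029169/103915103*191489 = -4900049941407542641/103915103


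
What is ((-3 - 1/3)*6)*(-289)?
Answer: 5780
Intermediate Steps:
((-3 - 1/3)*6)*(-289) = -10/3*6*(-289) = -20*(-289) = 5780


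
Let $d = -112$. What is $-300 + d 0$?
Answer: $-300$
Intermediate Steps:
$-300 + d 0 = -300 - 0 = -300 + 0 = -300$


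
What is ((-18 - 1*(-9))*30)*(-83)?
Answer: 22410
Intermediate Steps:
((-18 - 1*(-9))*30)*(-83) = ((-18 + 9)*30)*(-83) = -9*30*(-83) = -270*(-83) = 22410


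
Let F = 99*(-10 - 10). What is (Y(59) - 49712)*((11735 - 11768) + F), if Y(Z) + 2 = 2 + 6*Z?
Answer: 99357654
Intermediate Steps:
Y(Z) = 6*Z (Y(Z) = -2 + (2 + 6*Z) = 6*Z)
F = -1980 (F = 99*(-20) = -1980)
(Y(59) - 49712)*((11735 - 11768) + F) = (6*59 - 49712)*((11735 - 11768) - 1980) = (354 - 49712)*(-33 - 1980) = -49358*(-2013) = 99357654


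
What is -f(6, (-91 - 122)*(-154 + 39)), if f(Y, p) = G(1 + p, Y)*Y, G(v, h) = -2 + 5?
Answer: -18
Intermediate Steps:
G(v, h) = 3
f(Y, p) = 3*Y
-f(6, (-91 - 122)*(-154 + 39)) = -3*6 = -1*18 = -18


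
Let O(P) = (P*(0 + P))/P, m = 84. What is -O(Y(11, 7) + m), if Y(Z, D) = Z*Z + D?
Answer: -212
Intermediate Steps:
Y(Z, D) = D + Z**2 (Y(Z, D) = Z**2 + D = D + Z**2)
O(P) = P (O(P) = (P*P)/P = P**2/P = P)
-O(Y(11, 7) + m) = -((7 + 11**2) + 84) = -((7 + 121) + 84) = -(128 + 84) = -1*212 = -212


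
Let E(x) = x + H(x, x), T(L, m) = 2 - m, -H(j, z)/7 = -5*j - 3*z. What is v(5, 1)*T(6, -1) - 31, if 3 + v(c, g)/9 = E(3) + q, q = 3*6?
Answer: 4991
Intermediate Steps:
q = 18
H(j, z) = 21*z + 35*j (H(j, z) = -7*(-5*j - 3*z) = 21*z + 35*j)
E(x) = 57*x (E(x) = x + (21*x + 35*x) = x + 56*x = 57*x)
v(c, g) = 1674 (v(c, g) = -27 + 9*(57*3 + 18) = -27 + 9*(171 + 18) = -27 + 9*189 = -27 + 1701 = 1674)
v(5, 1)*T(6, -1) - 31 = 1674*(2 - 1*(-1)) - 31 = 1674*(2 + 1) - 31 = 1674*3 - 31 = 5022 - 31 = 4991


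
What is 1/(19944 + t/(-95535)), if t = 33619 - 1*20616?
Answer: 95535/1905337037 ≈ 5.0141e-5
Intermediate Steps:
t = 13003 (t = 33619 - 20616 = 13003)
1/(19944 + t/(-95535)) = 1/(19944 + 13003/(-95535)) = 1/(19944 + 13003*(-1/95535)) = 1/(19944 - 13003/95535) = 1/(1905337037/95535) = 95535/1905337037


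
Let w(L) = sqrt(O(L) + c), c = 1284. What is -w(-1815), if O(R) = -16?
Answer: -2*sqrt(317) ≈ -35.609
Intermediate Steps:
w(L) = 2*sqrt(317) (w(L) = sqrt(-16 + 1284) = sqrt(1268) = 2*sqrt(317))
-w(-1815) = -2*sqrt(317)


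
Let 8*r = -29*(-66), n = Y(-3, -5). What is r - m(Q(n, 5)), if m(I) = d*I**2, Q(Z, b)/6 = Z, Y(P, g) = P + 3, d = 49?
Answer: 957/4 ≈ 239.25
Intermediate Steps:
Y(P, g) = 3 + P
n = 0 (n = 3 - 3 = 0)
Q(Z, b) = 6*Z
m(I) = 49*I**2
r = 957/4 (r = (-29*(-66))/8 = (1/8)*1914 = 957/4 ≈ 239.25)
r - m(Q(n, 5)) = 957/4 - 49*(6*0)**2 = 957/4 - 49*0**2 = 957/4 - 49*0 = 957/4 - 1*0 = 957/4 + 0 = 957/4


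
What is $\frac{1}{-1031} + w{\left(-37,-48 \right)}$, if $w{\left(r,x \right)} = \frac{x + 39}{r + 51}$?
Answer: $- \frac{9293}{14434} \approx -0.64383$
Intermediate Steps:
$w{\left(r,x \right)} = \frac{39 + x}{51 + r}$
$\frac{1}{-1031} + w{\left(-37,-48 \right)} = \frac{1}{-1031} + \frac{39 - 48}{51 - 37} = - \frac{1}{1031} + \frac{1}{14} \left(-9\right) = - \frac{1}{1031} - \frac{9}{14} = - \frac{9293}{14434}$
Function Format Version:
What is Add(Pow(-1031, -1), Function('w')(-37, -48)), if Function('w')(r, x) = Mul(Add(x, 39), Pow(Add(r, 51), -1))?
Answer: Rational(-9293, 14434) ≈ -0.64383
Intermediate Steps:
Function('w')(r, x) = Mul(Pow(Add(51, r), -1), Add(39, x)) (Function('w')(r, x) = Mul(Add(39, x), Pow(Add(51, r), -1)) = Mul(Pow(Add(51, r), -1), Add(39, x)))
Add(Pow(-1031, -1), Function('w')(-37, -48)) = Add(Pow(-1031, -1), Mul(Pow(Add(51, -37), -1), Add(39, -48))) = Add(Rational(-1, 1031), Mul(Pow(14, -1), -9)) = Add(Rational(-1, 1031), Mul(Rational(1, 14), -9)) = Add(Rational(-1, 1031), Rational(-9, 14)) = Rational(-9293, 14434)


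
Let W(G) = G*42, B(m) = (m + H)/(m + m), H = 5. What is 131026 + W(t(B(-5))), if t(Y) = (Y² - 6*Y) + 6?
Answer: 131278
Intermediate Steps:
B(m) = (5 + m)/(2*m) (B(m) = (m + 5)/(m + m) = (5 + m)/((2*m)) = (5 + m)*(1/(2*m)) = (5 + m)/(2*m))
t(Y) = 6 + Y² - 6*Y
W(G) = 42*G
131026 + W(t(B(-5))) = 131026 + 42*(6 + ((½)*(5 - 5)/(-5))² - 3*(5 - 5)/(-5)) = 131026 + 42*(6 + ((½)*(-⅕)*0)² - 3*(-1)*0/5) = 131026 + 42*(6 + 0² - 6*0) = 131026 + 42*(6 + 0 + 0) = 131026 + 42*6 = 131026 + 252 = 131278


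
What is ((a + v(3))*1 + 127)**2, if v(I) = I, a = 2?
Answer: 17424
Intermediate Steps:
((a + v(3))*1 + 127)**2 = ((2 + 3)*1 + 127)**2 = (5*1 + 127)**2 = (5 + 127)**2 = 132**2 = 17424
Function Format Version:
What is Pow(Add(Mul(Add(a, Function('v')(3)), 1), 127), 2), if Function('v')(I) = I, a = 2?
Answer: 17424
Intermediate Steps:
Pow(Add(Mul(Add(a, Function('v')(3)), 1), 127), 2) = Pow(Add(Mul(Add(2, 3), 1), 127), 2) = Pow(Add(Mul(5, 1), 127), 2) = Pow(Add(5, 127), 2) = Pow(132, 2) = 17424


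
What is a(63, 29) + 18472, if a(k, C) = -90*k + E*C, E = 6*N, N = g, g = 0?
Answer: 12802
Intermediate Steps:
N = 0
E = 0 (E = 6*0 = 0)
a(k, C) = -90*k (a(k, C) = -90*k + 0*C = -90*k + 0 = -90*k)
a(63, 29) + 18472 = -90*63 + 18472 = -5670 + 18472 = 12802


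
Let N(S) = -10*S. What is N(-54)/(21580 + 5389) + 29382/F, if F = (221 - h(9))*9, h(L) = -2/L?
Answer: 4383858/296659 ≈ 14.777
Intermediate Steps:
F = 1991 (F = (221 - (-2)/9)*9 = (221 - 1*(-2/9))*9 = (221 + 2/9)*9 = (1991/9)*9 = 1991)
N(-54)/(21580 + 5389) + 29382/F = (-10*(-54))/(21580 + 5389) + 29382/1991 = 540/26969 + 29382*(1/1991) = 540*(1/26969) + 29382/1991 = 540/26969 + 29382/1991 = 4383858/296659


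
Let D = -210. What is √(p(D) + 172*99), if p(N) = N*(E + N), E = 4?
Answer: 8*√942 ≈ 245.54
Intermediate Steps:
p(N) = N*(4 + N)
√(p(D) + 172*99) = √(-210*(4 - 210) + 172*99) = √(-210*(-206) + 17028) = √(43260 + 17028) = √60288 = 8*√942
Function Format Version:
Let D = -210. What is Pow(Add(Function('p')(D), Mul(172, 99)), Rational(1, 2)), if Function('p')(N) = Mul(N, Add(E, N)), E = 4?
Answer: Mul(8, Pow(942, Rational(1, 2))) ≈ 245.54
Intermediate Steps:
Function('p')(N) = Mul(N, Add(4, N))
Pow(Add(Function('p')(D), Mul(172, 99)), Rational(1, 2)) = Pow(Add(Mul(-210, Add(4, -210)), Mul(172, 99)), Rational(1, 2)) = Pow(Add(Mul(-210, -206), 17028), Rational(1, 2)) = Pow(Add(43260, 17028), Rational(1, 2)) = Pow(60288, Rational(1, 2)) = Mul(8, Pow(942, Rational(1, 2)))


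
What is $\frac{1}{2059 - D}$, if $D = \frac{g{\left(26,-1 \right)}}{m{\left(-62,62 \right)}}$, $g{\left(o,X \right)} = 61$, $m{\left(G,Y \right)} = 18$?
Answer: $\frac{18}{37001} \approx 0.00048647$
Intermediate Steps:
$D = \frac{61}{18} \approx 3.3889$
$\frac{1}{2059 - D} = \frac{1}{2059 - \frac{61}{18}} = \frac{1}{\frac{37001}{18}} = \frac{18}{37001}$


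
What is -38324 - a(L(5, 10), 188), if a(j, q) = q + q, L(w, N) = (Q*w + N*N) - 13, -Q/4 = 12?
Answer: -38700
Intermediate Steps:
Q = -48 (Q = -4*12 = -48)
L(w, N) = -13 + N² - 48*w (L(w, N) = (-48*w + N*N) - 13 = (-48*w + N²) - 13 = (N² - 48*w) - 13 = -13 + N² - 48*w)
a(j, q) = 2*q
-38324 - a(L(5, 10), 188) = -38324 - 2*188 = -38324 - 1*376 = -38324 - 376 = -38700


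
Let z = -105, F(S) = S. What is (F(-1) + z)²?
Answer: 11236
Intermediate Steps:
(F(-1) + z)² = (-1 - 105)² = (-106)² = 11236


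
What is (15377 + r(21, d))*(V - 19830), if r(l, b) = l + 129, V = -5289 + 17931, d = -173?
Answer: -111608076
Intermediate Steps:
V = 12642
r(l, b) = 129 + l
(15377 + r(21, d))*(V - 19830) = (15377 + (129 + 21))*(12642 - 19830) = (15377 + 150)*(-7188) = 15527*(-7188) = -111608076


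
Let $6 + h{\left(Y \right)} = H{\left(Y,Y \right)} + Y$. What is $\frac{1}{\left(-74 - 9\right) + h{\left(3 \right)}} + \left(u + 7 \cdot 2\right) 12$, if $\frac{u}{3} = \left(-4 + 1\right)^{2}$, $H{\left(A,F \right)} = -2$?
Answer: $\frac{43295}{88} \approx 491.99$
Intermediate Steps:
$u = 27$ ($u = 3 \left(-4 + 1\right)^{2} = 3 \left(-3\right)^{2} = 3 \cdot 9 = 27$)
$h{\left(Y \right)} = -8 + Y$ ($h{\left(Y \right)} = -6 + \left(-2 + Y\right) = -8 + Y$)
$\frac{1}{\left(-74 - 9\right) + h{\left(3 \right)}} + \left(u + 7 \cdot 2\right) 12 = \frac{1}{\left(-74 - 9\right) + \left(-8 + 3\right)} + \left(27 + 7 \cdot 2\right) 12 = \frac{1}{\left(-74 - 9\right) - 5} + \left(27 + 14\right) 12 = \frac{1}{-83 - 5} + 41 \cdot 12 = \frac{1}{-88} + 492 = - \frac{1}{88} + 492 = \frac{43295}{88}$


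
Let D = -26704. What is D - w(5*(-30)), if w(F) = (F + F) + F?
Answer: -26254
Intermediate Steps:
w(F) = 3*F (w(F) = 2*F + F = 3*F)
D - w(5*(-30)) = -26704 - 3*5*(-30) = -26704 - 3*(-150) = -26704 - 1*(-450) = -26704 + 450 = -26254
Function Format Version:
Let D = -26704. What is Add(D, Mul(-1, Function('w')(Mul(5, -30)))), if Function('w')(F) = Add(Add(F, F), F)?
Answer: -26254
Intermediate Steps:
Function('w')(F) = Mul(3, F) (Function('w')(F) = Add(Mul(2, F), F) = Mul(3, F))
Add(D, Mul(-1, Function('w')(Mul(5, -30)))) = Add(-26704, Mul(-1, Mul(3, Mul(5, -30)))) = Add(-26704, Mul(-1, Mul(3, -150))) = Add(-26704, Mul(-1, -450)) = Add(-26704, 450) = -26254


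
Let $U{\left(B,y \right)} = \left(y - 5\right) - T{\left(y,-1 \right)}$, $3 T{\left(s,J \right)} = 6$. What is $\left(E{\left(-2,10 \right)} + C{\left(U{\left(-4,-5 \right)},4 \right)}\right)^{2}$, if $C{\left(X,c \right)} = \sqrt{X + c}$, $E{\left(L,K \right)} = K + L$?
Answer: $56 + 32 i \sqrt{2} \approx 56.0 + 45.255 i$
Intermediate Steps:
$T{\left(s,J \right)} = 2$ ($T{\left(s,J \right)} = \frac{1}{3} \cdot 6 = 2$)
$U{\left(B,y \right)} = -7 + y$ ($U{\left(B,y \right)} = \left(y - 5\right) - 2 = \left(-5 + y\right) - 2 = -7 + y$)
$\left(E{\left(-2,10 \right)} + C{\left(U{\left(-4,-5 \right)},4 \right)}\right)^{2} = \left(\left(10 - 2\right) + \sqrt{\left(-7 - 5\right) + 4}\right)^{2} = \left(8 + \sqrt{-12 + 4}\right)^{2} = \left(8 + \sqrt{-8}\right)^{2} = \left(8 + 2 i \sqrt{2}\right)^{2}$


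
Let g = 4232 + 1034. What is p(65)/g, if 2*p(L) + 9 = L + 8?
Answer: 16/2633 ≈ 0.0060767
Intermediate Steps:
p(L) = -½ + L/2 (p(L) = -9/2 + (L + 8)/2 = -9/2 + (8 + L)/2 = -9/2 + (4 + L/2) = -½ + L/2)
g = 5266
p(65)/g = (-½ + (½)*65)/5266 = (-½ + 65/2)*(1/5266) = 32*(1/5266) = 16/2633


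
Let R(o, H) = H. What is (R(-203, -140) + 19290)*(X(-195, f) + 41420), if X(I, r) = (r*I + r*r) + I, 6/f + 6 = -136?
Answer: 3980457126350/5041 ≈ 7.8962e+8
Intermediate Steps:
f = -3/71 (f = 6/(-6 - 136) = 6/(-142) = 6*(-1/142) = -3/71 ≈ -0.042253)
X(I, r) = I + r² + I*r (X(I, r) = (I*r + r²) + I = (r² + I*r) + I = I + r² + I*r)
(R(-203, -140) + 19290)*(X(-195, f) + 41420) = (-140 + 19290)*((-195 + (-3/71)² - 195*(-3/71)) + 41420) = 19150*((-195 + 9/5041 + 585/71) + 41420) = 19150*(-941451/5041 + 41420) = 19150*(207856769/5041) = 3980457126350/5041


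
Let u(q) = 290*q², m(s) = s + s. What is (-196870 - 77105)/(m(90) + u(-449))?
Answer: -54795/11692894 ≈ -0.0046862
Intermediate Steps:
m(s) = 2*s
(-196870 - 77105)/(m(90) + u(-449)) = (-196870 - 77105)/(2*90 + 290*(-449)²) = -273975/(180 + 290*201601) = -273975/(180 + 58464290) = -273975/58464470 = -273975*1/58464470 = -54795/11692894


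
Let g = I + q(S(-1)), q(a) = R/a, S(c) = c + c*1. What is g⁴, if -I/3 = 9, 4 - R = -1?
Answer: 12117361/16 ≈ 7.5734e+5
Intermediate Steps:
R = 5 (R = 4 - 1*(-1) = 4 + 1 = 5)
I = -27 (I = -3*9 = -27)
S(c) = 2*c (S(c) = c + c = 2*c)
q(a) = 5/a
g = -59/2 (g = -27 + 5/((2*(-1))) = -27 + 5/(-2) = -27 + 5*(-½) = -27 - 5/2 = -59/2 ≈ -29.500)
g⁴ = (-59/2)⁴ = 12117361/16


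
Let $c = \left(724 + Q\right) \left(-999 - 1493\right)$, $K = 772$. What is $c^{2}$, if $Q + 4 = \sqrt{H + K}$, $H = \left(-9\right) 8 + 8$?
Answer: $3223693902912 + 17884984320 \sqrt{177} \approx 3.4616 \cdot 10^{12}$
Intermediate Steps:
$H = -64$ ($H = -72 + 8 = -64$)
$Q = -4 + 2 \sqrt{177}$ ($Q = -4 + \sqrt{-64 + 772} = -4 + \sqrt{708} = -4 + 2 \sqrt{177} \approx 22.608$)
$c = -1794240 - 4984 \sqrt{177}$ ($c = \left(724 - \left(4 - 2 \sqrt{177}\right)\right) \left(-999 - 1493\right) = \left(720 + 2 \sqrt{177}\right) \left(-2492\right) = -1794240 - 4984 \sqrt{177} \approx -1.8605 \cdot 10^{6}$)
$c^{2} = \left(-1794240 - 4984 \sqrt{177}\right)^{2}$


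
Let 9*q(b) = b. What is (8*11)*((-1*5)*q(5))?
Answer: -2200/9 ≈ -244.44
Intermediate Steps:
q(b) = b/9
(8*11)*((-1*5)*q(5)) = (8*11)*((-1*5)*((⅑)*5)) = 88*(-5*5/9) = 88*(-25/9) = -2200/9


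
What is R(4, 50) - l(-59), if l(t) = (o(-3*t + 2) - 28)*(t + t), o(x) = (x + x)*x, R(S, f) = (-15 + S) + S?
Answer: 7558365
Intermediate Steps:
R(S, f) = -15 + 2*S
o(x) = 2*x² (o(x) = (2*x)*x = 2*x²)
l(t) = 2*t*(-28 + 2*(2 - 3*t)²) (l(t) = (2*(-3*t + 2)² - 28)*(t + t) = (2*(2 - 3*t)² - 28)*(2*t) = (-28 + 2*(2 - 3*t)²)*(2*t) = 2*t*(-28 + 2*(2 - 3*t)²))
R(4, 50) - l(-59) = (-15 + 2*4) - 4*(-59)*(-14 + (-2 + 3*(-59))²) = (-15 + 8) - 4*(-59)*(-14 + (-2 - 177)²) = -7 - 4*(-59)*(-14 + (-179)²) = -7 - 4*(-59)*(-14 + 32041) = -7 - 4*(-59)*32027 = -7 - 1*(-7558372) = -7 + 7558372 = 7558365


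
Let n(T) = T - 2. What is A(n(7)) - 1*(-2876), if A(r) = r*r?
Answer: 2901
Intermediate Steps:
n(T) = -2 + T
A(r) = r²
A(n(7)) - 1*(-2876) = (-2 + 7)² - 1*(-2876) = 5² + 2876 = 25 + 2876 = 2901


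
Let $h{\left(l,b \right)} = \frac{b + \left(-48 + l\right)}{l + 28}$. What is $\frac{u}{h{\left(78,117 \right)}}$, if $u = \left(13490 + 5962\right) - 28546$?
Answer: $- \frac{963964}{147} \approx -6557.6$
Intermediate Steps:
$h{\left(l,b \right)} = \frac{-48 + b + l}{28 + l}$
$u = -9094$ ($u = 19452 - 28546 = -9094$)
$\frac{u}{h{\left(78,117 \right)}} = - \frac{9094}{\frac{1}{28 + 78} \left(-48 + 117 + 78\right)} = - \frac{9094}{\frac{1}{106} \cdot 147} = - \frac{9094}{\frac{147}{106}} = \left(-9094\right) \frac{106}{147} = - \frac{963964}{147}$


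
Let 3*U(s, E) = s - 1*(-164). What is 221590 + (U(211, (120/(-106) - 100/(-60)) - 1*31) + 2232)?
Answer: 223947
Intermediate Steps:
U(s, E) = 164/3 + s/3 (U(s, E) = (s - 1*(-164))/3 = (s + 164)/3 = (164 + s)/3 = 164/3 + s/3)
221590 + (U(211, (120/(-106) - 100/(-60)) - 1*31) + 2232) = 221590 + ((164/3 + (⅓)*211) + 2232) = 221590 + ((164/3 + 211/3) + 2232) = 221590 + (125 + 2232) = 221590 + 2357 = 223947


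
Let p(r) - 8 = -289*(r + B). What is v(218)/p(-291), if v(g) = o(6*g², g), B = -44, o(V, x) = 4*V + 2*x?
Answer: 1141012/96823 ≈ 11.785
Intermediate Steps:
o(V, x) = 2*x + 4*V
v(g) = 2*g + 24*g² (v(g) = 2*g + 4*(6*g²) = 2*g + 24*g²)
p(r) = 12724 - 289*r (p(r) = 8 - 289*(r - 44) = 8 - 289*(-44 + r) = 8 + (12716 - 289*r) = 12724 - 289*r)
v(218)/p(-291) = (2*218*(1 + 12*218))/(12724 - 289*(-291)) = (2*218*(1 + 2616))/(12724 + 84099) = (2*218*2617)/96823 = 1141012*(1/96823) = 1141012/96823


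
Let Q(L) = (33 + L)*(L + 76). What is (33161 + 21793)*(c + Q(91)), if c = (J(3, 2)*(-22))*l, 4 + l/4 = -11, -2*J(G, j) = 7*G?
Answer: 376324992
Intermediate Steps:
J(G, j) = -7*G/2
l = -60 (l = -16 + 4*(-11) = -16 - 44 = -60)
c = -13860 (c = (-7/2*3*(-22))*(-60) = -21/2*(-22)*(-60) = 231*(-60) = -13860)
Q(L) = (33 + L)*(76 + L)
(33161 + 21793)*(c + Q(91)) = (33161 + 21793)*(-13860 + (2508 + 91² + 109*91)) = 54954*(-13860 + (2508 + 8281 + 9919)) = 54954*(-13860 + 20708) = 54954*6848 = 376324992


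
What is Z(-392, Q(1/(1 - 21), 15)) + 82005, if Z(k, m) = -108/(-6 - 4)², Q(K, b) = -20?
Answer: 2050098/25 ≈ 82004.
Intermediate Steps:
Z(k, m) = -27/25 (Z(k, m) = -108/((-10)²) = -108/100 = -108*1/100 = -27/25)
Z(-392, Q(1/(1 - 21), 15)) + 82005 = -27/25 + 82005 = 2050098/25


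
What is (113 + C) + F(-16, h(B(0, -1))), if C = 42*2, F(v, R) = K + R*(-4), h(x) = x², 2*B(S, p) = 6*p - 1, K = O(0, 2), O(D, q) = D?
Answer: 148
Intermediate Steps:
K = 0
B(S, p) = -½ + 3*p (B(S, p) = (6*p - 1)/2 = (-1 + 6*p)/2 = -½ + 3*p)
F(v, R) = -4*R (F(v, R) = 0 + R*(-4) = 0 - 4*R = -4*R)
C = 84
(113 + C) + F(-16, h(B(0, -1))) = (113 + 84) - 4*(-½ + 3*(-1))² = 197 - 4*(-½ - 3)² = 197 - 4*(-7/2)² = 197 - 4*49/4 = 197 - 49 = 148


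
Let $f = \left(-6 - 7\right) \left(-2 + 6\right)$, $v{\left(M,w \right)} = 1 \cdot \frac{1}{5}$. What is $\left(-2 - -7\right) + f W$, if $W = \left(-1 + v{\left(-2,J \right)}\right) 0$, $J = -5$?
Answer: $5$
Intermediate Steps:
$v{\left(M,w \right)} = \frac{1}{5}$ ($v{\left(M,w \right)} = 1 \cdot \frac{1}{5} = \frac{1}{5}$)
$W = 0$ ($W = \left(-1 + \frac{1}{5}\right) 0 = \left(- \frac{4}{5}\right) 0 = 0$)
$f = -52$ ($f = \left(-13\right) 4 = -52$)
$\left(-2 - -7\right) + f W = \left(-2 - -7\right) - 0 = \left(-2 + 7\right) + 0 = 5 + 0 = 5$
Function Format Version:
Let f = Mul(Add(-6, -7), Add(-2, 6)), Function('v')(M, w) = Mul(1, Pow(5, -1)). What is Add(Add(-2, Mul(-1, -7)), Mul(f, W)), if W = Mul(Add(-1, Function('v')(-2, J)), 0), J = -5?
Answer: 5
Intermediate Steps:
Function('v')(M, w) = Rational(1, 5) (Function('v')(M, w) = Mul(1, Rational(1, 5)) = Rational(1, 5))
W = 0 (W = Mul(Add(-1, Rational(1, 5)), 0) = Mul(Rational(-4, 5), 0) = 0)
f = -52 (f = Mul(-13, 4) = -52)
Add(Add(-2, Mul(-1, -7)), Mul(f, W)) = Add(Add(-2, Mul(-1, -7)), Mul(-52, 0)) = Add(Add(-2, 7), 0) = Add(5, 0) = 5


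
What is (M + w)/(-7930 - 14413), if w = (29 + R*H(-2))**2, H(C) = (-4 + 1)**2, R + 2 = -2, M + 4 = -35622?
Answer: 35577/22343 ≈ 1.5923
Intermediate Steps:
M = -35626 (M = -4 - 35622 = -35626)
R = -4 (R = -2 - 2 = -4)
H(C) = 9 (H(C) = (-3)**2 = 9)
w = 49 (w = (29 - 4*9)**2 = (29 - 36)**2 = (-7)**2 = 49)
(M + w)/(-7930 - 14413) = (-35626 + 49)/(-7930 - 14413) = -35577/(-22343) = -35577*(-1/22343) = 35577/22343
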